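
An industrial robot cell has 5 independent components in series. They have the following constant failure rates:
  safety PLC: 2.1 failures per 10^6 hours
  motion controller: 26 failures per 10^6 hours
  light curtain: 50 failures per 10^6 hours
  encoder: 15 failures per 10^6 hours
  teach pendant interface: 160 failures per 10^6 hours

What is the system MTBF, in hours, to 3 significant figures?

3950

Series of exponential components: λ_sys = Σ λ_i
λ_sys = 0.0000021 + 0.000026 + 0.000050 + 0.000015 + 0.00016 = 2.5310e-04 /h
MTBF = 1 / λ_sys = 3950 h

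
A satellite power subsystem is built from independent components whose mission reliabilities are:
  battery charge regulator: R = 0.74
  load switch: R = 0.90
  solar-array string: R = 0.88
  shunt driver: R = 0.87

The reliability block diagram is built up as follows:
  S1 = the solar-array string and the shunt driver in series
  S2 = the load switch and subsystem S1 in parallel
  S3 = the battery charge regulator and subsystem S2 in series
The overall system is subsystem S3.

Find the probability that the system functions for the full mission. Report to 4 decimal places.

0.7227

Series (solar-array string and shunt driver): 0.880000 × 0.870000 = 0.765600
Parallel (load switch and [0.765600]): 1 − (1 − 0.900000)(1 − 0.765600) = 0.976560
Series (battery charge regulator and [0.976560]): 0.740000 × 0.976560 = 0.7227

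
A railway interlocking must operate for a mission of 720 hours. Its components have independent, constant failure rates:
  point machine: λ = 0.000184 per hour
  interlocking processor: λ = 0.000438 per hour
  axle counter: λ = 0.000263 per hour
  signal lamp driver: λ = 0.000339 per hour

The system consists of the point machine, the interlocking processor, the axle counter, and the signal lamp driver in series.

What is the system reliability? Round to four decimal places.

0.4143

R(point machine) = exp(−0.000184 × 720) = 0.875920
R(interlocking processor) = exp(−0.000438 × 720) = 0.729526
R(axle counter) = exp(−0.000263 × 720) = 0.827489
R(signal lamp driver) = exp(−0.000339 × 720) = 0.783425
Series (point machine, interlocking processor, axle counter, and signal lamp driver): 0.875920 × 0.729526 × 0.827489 × 0.783425 = 0.4143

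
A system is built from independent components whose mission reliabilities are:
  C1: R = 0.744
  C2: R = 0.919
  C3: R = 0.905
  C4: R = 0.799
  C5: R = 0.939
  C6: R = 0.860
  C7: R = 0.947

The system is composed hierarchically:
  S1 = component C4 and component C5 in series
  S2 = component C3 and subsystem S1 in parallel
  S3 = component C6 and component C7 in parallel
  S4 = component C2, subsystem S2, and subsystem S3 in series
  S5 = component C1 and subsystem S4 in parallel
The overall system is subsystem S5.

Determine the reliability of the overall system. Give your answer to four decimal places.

Series (C4 and C5): 0.799000 × 0.939000 = 0.750261
Parallel (C3 and [0.750261]): 1 − (1 − 0.905000)(1 − 0.750261) = 0.976275
Parallel (C6 and C7): 1 − (1 − 0.860000)(1 − 0.947000) = 0.992580
Series (C2, [0.976275], and [0.992580]): 0.919000 × 0.976275 × 0.992580 = 0.890540
Parallel (C1 and [0.890540]): 1 − (1 − 0.744000)(1 − 0.890540) = 0.9720

0.9720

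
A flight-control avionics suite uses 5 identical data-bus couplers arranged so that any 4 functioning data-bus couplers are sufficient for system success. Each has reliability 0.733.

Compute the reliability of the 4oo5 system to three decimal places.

R = Σ_{i=4}^{5} C(5,i) p^i (1−p)^{5−i} with p = 0.733
C(5,4)·0.733^4·0.267^1 = 0.38539
C(5,5)·0.733^5·0.267^0 = 0.21160
Sum = 0.597

0.597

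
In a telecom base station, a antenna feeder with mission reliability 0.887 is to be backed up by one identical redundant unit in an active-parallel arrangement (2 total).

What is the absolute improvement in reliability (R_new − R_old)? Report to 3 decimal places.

0.100

R_before = 0.887
R_after = 1 − (1 − 0.887)^2 = 0.987
ΔR = 0.987 − 0.887 = 0.100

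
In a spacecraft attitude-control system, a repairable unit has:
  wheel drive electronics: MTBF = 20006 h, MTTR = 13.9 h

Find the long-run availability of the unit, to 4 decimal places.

0.9993

A(wheel drive electronics) = MTBF/(MTBF+MTTR) = 20006/(20006+13.9) = 0.9993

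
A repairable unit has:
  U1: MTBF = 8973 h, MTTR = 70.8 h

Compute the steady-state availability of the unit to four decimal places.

A(U1) = MTBF/(MTBF+MTTR) = 8973/(8973+70.8) = 0.9922

0.9922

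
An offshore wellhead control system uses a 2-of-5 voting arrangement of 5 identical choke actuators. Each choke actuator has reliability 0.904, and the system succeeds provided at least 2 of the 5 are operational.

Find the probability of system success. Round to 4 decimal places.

R = Σ_{i=2}^{5} C(5,i) p^i (1−p)^{5−i} with p = 0.904
C(5,2)·0.904^2·0.096^3 = 0.007230
C(5,3)·0.904^3·0.096^2 = 0.068084
C(5,4)·0.904^4·0.096^1 = 0.320564
C(5,5)·0.904^5·0.096^0 = 0.603729
Sum = 0.9996

0.9996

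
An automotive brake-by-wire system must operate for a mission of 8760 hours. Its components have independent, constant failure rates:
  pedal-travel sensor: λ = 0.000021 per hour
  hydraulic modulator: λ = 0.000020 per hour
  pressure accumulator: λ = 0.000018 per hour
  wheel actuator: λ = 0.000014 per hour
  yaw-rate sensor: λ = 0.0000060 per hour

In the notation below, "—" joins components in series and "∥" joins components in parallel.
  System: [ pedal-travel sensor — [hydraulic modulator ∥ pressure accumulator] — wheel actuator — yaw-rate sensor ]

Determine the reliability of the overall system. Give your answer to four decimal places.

0.6819

R(pedal-travel sensor) = exp(−0.000021 × 8760) = 0.831969
R(hydraulic modulator) = exp(−0.000020 × 8760) = 0.839289
R(pressure accumulator) = exp(−0.000018 × 8760) = 0.854123
R(wheel actuator) = exp(−0.000014 × 8760) = 0.884582
R(yaw-rate sensor) = exp(−0.0000060 × 8760) = 0.948797
Parallel (hydraulic modulator and pressure accumulator): 1 − (1 − 0.839289)(1 − 0.854123) = 0.976556
Series (pedal-travel sensor, [0.976556], wheel actuator, and yaw-rate sensor): 0.831969 × 0.976556 × 0.884582 × 0.948797 = 0.6819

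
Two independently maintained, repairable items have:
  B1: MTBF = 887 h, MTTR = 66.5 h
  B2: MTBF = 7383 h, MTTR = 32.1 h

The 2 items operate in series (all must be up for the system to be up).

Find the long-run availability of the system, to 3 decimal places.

0.926

A(B1) = MTBF/(MTBF+MTTR) = 887/(887+66.5) = 0.930257
A(B2) = MTBF/(MTBF+MTTR) = 7383/(7383+32.1) = 0.995671
Series availability: 0.930257 × 0.995671 = 0.926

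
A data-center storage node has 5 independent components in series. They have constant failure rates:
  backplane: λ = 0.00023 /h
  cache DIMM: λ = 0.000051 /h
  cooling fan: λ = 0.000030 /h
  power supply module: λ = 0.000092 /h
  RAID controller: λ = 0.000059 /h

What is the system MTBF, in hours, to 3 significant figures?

2160

Series of exponential components: λ_sys = Σ λ_i
λ_sys = 0.00023 + 0.000051 + 0.000030 + 0.000092 + 0.000059 = 4.6200e-04 /h
MTBF = 1 / λ_sys = 2160 h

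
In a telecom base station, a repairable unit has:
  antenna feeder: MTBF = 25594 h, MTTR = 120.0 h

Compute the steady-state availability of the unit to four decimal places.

A(antenna feeder) = MTBF/(MTBF+MTTR) = 25594/(25594+120.0) = 0.9953

0.9953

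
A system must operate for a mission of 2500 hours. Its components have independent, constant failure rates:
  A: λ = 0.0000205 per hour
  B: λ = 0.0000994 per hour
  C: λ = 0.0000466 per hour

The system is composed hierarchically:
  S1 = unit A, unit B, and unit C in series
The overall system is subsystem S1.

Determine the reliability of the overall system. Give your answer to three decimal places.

0.660

R(A) = exp(−0.0000205 × 2500) = 0.95004
R(B) = exp(−0.0000994 × 2500) = 0.77997
R(C) = exp(−0.0000466 × 2500) = 0.89003
Series (A, B, and C): 0.95004 × 0.77997 × 0.89003 = 0.660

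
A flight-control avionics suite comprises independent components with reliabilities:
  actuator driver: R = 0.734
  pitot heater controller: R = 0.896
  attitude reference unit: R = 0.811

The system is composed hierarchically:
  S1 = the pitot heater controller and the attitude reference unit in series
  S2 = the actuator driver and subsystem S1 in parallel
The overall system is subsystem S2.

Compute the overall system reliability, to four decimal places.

0.9273

Series (pitot heater controller and attitude reference unit): 0.896000 × 0.811000 = 0.726656
Parallel (actuator driver and [0.726656]): 1 − (1 − 0.734000)(1 − 0.726656) = 0.9273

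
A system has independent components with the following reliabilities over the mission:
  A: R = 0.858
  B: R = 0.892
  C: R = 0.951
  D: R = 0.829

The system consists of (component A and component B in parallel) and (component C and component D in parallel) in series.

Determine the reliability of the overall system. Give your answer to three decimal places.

Parallel (A and B): 1 − (1 − 0.85800)(1 − 0.89200) = 0.98466
Parallel (C and D): 1 − (1 − 0.95100)(1 − 0.82900) = 0.99162
Series ([0.98466] and [0.99162]): 0.98466 × 0.99162 = 0.976

0.976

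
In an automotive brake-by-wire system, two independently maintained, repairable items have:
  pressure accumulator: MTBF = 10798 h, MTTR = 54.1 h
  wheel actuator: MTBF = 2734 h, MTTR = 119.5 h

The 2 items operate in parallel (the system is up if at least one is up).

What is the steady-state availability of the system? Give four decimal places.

0.9998

A(pressure accumulator) = MTBF/(MTBF+MTTR) = 10798/(10798+54.1) = 0.995015
A(wheel actuator) = MTBF/(MTBF+MTTR) = 2734/(2734+119.5) = 0.958122
Parallel availability: 1 − (1 − 0.995015)(1 − 0.958122) = 0.9998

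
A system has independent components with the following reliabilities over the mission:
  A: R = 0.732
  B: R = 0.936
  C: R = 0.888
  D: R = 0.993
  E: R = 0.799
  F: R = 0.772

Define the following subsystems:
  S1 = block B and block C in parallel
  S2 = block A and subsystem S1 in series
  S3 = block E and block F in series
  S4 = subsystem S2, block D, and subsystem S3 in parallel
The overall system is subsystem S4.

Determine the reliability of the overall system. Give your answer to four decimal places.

0.9993

Parallel (B and C): 1 − (1 − 0.936000)(1 − 0.888000) = 0.992832
Series (A and [0.992832]): 0.732000 × 0.992832 = 0.726753
Series (E and F): 0.799000 × 0.772000 = 0.616828
Parallel ([0.726753], D, and [0.616828]): 1 − (1 − 0.726753)(1 − 0.993000)(1 − 0.616828) = 0.9993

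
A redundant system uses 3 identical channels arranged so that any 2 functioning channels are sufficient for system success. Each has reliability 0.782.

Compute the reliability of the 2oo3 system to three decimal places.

0.878

R = Σ_{i=2}^{3} C(3,i) p^i (1−p)^{3−i} with p = 0.782
C(3,2)·0.782^2·0.218^1 = 0.39994
C(3,3)·0.782^3·0.218^0 = 0.47821
Sum = 0.878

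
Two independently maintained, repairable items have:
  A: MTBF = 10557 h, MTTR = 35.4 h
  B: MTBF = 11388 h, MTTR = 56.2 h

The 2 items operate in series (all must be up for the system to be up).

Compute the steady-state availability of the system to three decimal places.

0.992

A(A) = MTBF/(MTBF+MTTR) = 10557/(10557+35.4) = 0.996658
A(B) = MTBF/(MTBF+MTTR) = 11388/(11388+56.2) = 0.995089
Series availability: 0.996658 × 0.995089 = 0.992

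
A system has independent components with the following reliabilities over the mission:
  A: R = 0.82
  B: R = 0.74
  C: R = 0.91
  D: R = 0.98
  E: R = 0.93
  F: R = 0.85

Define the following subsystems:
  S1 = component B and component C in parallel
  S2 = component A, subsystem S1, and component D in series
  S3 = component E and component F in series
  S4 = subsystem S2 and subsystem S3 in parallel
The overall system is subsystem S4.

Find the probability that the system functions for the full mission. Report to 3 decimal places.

0.955

Parallel (B and C): 1 − (1 − 0.74000)(1 − 0.91000) = 0.97660
Series (A, [0.97660], and D): 0.82000 × 0.97660 × 0.98000 = 0.78480
Series (E and F): 0.93000 × 0.85000 = 0.79050
Parallel ([0.78480] and [0.79050]): 1 − (1 − 0.78480)(1 − 0.79050) = 0.955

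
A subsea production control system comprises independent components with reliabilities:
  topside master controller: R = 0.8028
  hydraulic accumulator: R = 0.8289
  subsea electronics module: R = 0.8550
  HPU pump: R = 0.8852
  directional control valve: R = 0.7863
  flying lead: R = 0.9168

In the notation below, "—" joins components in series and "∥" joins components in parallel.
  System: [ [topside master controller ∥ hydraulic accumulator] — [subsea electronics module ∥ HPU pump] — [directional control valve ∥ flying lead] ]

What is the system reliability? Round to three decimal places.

0.933

Parallel (topside master controller and hydraulic accumulator): 1 − (1 − 0.80280)(1 − 0.82890) = 0.96626
Parallel (subsea electronics module and HPU pump): 1 − (1 − 0.85500)(1 − 0.88520) = 0.98335
Parallel (directional control valve and flying lead): 1 − (1 − 0.78630)(1 − 0.91680) = 0.98222
Series ([0.96626], [0.98335], and [0.98222]): 0.96626 × 0.98335 × 0.98222 = 0.933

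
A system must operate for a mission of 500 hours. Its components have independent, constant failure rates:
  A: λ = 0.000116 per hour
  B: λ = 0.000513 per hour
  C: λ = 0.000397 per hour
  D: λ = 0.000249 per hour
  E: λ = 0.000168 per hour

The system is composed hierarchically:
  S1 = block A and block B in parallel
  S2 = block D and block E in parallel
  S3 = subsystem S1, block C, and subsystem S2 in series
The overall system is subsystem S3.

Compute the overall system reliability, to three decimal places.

R(A) = exp(−0.000116 × 500) = 0.94365
R(B) = exp(−0.000513 × 500) = 0.77375
R(C) = exp(−0.000397 × 500) = 0.81996
R(D) = exp(−0.000249 × 500) = 0.88294
R(E) = exp(−0.000168 × 500) = 0.91943
Parallel (A and B): 1 − (1 − 0.94365)(1 − 0.77375) = 0.98725
Parallel (D and E): 1 − (1 − 0.88294)(1 − 0.91943) = 0.99057
Series ([0.98725], C, and [0.99057]): 0.98725 × 0.81996 × 0.99057 = 0.802

0.802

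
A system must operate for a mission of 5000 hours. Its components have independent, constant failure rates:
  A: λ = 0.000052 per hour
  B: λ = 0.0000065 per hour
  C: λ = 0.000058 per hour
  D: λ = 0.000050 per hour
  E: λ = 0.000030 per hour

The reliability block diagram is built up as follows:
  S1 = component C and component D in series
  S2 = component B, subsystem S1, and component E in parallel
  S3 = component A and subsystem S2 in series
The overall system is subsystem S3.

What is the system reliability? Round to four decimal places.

0.7696

R(A) = exp(−0.000052 × 5000) = 0.771052
R(B) = exp(−0.0000065 × 5000) = 0.968022
R(C) = exp(−0.000058 × 5000) = 0.748264
R(D) = exp(−0.000050 × 5000) = 0.778801
R(E) = exp(−0.000030 × 5000) = 0.860708
Series (C and D): 0.748264 × 0.778801 = 0.582749
Parallel (B, [0.582749], and E): 1 − (1 − 0.968022)(1 − 0.582749)(1 − 0.860708) = 0.998141
Series (A and [0.998141]): 0.771052 × 0.998141 = 0.7696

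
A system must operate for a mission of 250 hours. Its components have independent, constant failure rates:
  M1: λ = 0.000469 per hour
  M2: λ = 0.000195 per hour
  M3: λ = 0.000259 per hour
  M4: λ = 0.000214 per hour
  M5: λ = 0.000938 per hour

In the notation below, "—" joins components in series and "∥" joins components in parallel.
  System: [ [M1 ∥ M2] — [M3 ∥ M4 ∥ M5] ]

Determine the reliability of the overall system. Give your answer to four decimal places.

0.9941

R(M1) = exp(−0.000469 × 250) = 0.889363
R(M2) = exp(−0.000195 × 250) = 0.952419
R(M3) = exp(−0.000259 × 250) = 0.937302
R(M4) = exp(−0.000214 × 250) = 0.947906
R(M5) = exp(−0.000938 × 250) = 0.790966
Parallel (M1 and M2): 1 − (1 − 0.889363)(1 − 0.952419) = 0.994736
Parallel (M3, M4, and M5): 1 − (1 − 0.937302)(1 − 0.947906)(1 − 0.790966) = 0.999317
Series ([0.994736] and [0.999317]): 0.994736 × 0.999317 = 0.9941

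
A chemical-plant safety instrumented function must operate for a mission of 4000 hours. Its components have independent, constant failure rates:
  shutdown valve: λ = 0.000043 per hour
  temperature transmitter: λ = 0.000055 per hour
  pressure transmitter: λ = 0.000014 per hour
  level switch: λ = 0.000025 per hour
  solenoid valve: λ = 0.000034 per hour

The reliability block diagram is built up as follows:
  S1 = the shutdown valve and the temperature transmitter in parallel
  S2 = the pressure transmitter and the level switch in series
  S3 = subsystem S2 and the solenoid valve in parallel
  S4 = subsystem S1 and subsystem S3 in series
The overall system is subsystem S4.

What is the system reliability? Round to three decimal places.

0.951

R(shutdown valve) = exp(−0.000043 × 4000) = 0.84198
R(temperature transmitter) = exp(−0.000055 × 4000) = 0.80252
R(pressure transmitter) = exp(−0.000014 × 4000) = 0.94554
R(level switch) = exp(−0.000025 × 4000) = 0.90484
R(solenoid valve) = exp(−0.000034 × 4000) = 0.87284
Parallel (shutdown valve and temperature transmitter): 1 − (1 − 0.84198)(1 − 0.80252) = 0.96879
Series (pressure transmitter and level switch): 0.94554 × 0.90484 = 0.85556
Parallel ([0.85556] and solenoid valve): 1 − (1 − 0.85556)(1 − 0.87284) = 0.98163
Series ([0.96879] and [0.98163]): 0.96879 × 0.98163 = 0.951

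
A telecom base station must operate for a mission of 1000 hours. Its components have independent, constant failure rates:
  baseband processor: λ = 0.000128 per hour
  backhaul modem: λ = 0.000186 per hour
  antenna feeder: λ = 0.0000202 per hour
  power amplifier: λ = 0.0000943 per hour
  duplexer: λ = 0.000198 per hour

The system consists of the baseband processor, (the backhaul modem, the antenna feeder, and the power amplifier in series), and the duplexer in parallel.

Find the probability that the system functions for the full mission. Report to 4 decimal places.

0.9944

R(baseband processor) = exp(−0.000128 × 1000) = 0.879853
R(backhaul modem) = exp(−0.000186 × 1000) = 0.830274
R(antenna feeder) = exp(−0.0000202 × 1000) = 0.980003
R(power amplifier) = exp(−0.0000943 × 1000) = 0.910010
R(duplexer) = exp(−0.000198 × 1000) = 0.820370
Series (backhaul modem, antenna feeder, and power amplifier): 0.830274 × 0.980003 × 0.910010 = 0.740449
Parallel (baseband processor, [0.740449], and duplexer): 1 − (1 − 0.879853)(1 − 0.740449)(1 − 0.820370) = 0.9944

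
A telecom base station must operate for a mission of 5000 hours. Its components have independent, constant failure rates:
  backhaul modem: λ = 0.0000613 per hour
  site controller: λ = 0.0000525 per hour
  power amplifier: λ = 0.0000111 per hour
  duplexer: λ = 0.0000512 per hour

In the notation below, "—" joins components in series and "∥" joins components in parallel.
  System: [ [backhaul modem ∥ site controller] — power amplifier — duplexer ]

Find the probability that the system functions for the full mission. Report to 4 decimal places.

0.6877

R(backhaul modem) = exp(−0.0000613 × 5000) = 0.736019
R(site controller) = exp(−0.0000525 × 5000) = 0.769126
R(power amplifier) = exp(−0.0000111 × 5000) = 0.946012
R(duplexer) = exp(−0.0000512 × 5000) = 0.774142
Parallel (backhaul modem and site controller): 1 − (1 − 0.736019)(1 − 0.769126) = 0.939054
Series ([0.939054], power amplifier, and duplexer): 0.939054 × 0.946012 × 0.774142 = 0.6877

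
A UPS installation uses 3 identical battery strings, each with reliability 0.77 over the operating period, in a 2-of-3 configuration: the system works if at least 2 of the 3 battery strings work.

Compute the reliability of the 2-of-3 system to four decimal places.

0.8656

R = Σ_{i=2}^{3} C(3,i) p^i (1−p)^{3−i} with p = 0.77
C(3,2)·0.77^2·0.23^1 = 0.409101
C(3,3)·0.77^3·0.23^0 = 0.456533
Sum = 0.8656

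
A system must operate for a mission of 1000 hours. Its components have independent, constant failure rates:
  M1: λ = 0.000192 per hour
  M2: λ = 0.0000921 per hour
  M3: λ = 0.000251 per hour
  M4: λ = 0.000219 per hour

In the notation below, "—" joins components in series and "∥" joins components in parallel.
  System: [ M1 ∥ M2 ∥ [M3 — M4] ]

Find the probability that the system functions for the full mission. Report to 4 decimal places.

0.9942

R(M1) = exp(−0.000192 × 1000) = 0.825307
R(M2) = exp(−0.0000921 × 1000) = 0.912014
R(M3) = exp(−0.000251 × 1000) = 0.778022
R(M4) = exp(−0.000219 × 1000) = 0.803322
Series (M3 and M4): 0.778022 × 0.803322 = 0.625002
Parallel (M1, M2, and [0.625002]): 1 − (1 − 0.825307)(1 − 0.912014)(1 − 0.625002) = 0.9942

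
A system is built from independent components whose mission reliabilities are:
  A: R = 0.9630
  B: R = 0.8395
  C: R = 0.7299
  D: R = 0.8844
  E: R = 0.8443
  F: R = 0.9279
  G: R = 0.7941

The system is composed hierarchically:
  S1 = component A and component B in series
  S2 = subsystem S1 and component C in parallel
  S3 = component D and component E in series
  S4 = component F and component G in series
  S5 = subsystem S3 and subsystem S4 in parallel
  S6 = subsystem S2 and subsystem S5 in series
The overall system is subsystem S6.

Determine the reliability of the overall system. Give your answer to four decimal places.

0.8851

Series (A and B): 0.963000 × 0.839500 = 0.808439
Parallel ([0.808439] and C): 1 − (1 − 0.808439)(1 − 0.729900) = 0.948259
Series (D and E): 0.884400 × 0.844300 = 0.746699
Series (F and G): 0.927900 × 0.794100 = 0.736845
Parallel ([0.746699] and [0.736845]): 1 − (1 − 0.746699)(1 − 0.736845) = 0.933343
Series ([0.948259] and [0.933343]): 0.948259 × 0.933343 = 0.8851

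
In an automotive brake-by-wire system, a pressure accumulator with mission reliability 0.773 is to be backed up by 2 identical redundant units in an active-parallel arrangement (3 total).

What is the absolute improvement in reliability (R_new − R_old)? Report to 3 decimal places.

R_before = 0.773
R_after = 1 − (1 − 0.773)^3 = 0.988
ΔR = 0.988 − 0.773 = 0.215

0.215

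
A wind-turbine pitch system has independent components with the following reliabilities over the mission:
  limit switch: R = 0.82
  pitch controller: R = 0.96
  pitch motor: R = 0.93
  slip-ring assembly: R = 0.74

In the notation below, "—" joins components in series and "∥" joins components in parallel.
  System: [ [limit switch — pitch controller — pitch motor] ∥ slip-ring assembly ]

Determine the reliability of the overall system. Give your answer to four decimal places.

Series (limit switch, pitch controller, and pitch motor): 0.820000 × 0.960000 × 0.930000 = 0.732096
Parallel ([0.732096] and slip-ring assembly): 1 − (1 − 0.732096)(1 − 0.740000) = 0.9303

0.9303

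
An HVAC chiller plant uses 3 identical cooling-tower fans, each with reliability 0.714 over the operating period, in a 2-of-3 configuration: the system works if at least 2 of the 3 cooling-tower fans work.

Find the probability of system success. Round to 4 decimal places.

0.8014

R = Σ_{i=2}^{3} C(3,i) p^i (1−p)^{3−i} with p = 0.714
C(3,2)·0.714^2·0.286^1 = 0.437405
C(3,3)·0.714^3·0.286^0 = 0.363994
Sum = 0.8014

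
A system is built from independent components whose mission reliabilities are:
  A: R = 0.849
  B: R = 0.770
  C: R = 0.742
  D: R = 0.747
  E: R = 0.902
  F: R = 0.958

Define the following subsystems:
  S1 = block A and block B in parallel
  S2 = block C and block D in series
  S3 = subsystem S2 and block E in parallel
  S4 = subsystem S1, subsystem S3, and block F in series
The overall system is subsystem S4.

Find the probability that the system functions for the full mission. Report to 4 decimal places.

0.8843

Parallel (A and B): 1 − (1 − 0.849000)(1 − 0.770000) = 0.965270
Series (C and D): 0.742000 × 0.747000 = 0.554274
Parallel ([0.554274] and E): 1 − (1 − 0.554274)(1 − 0.902000) = 0.956319
Series ([0.965270], [0.956319], and F): 0.965270 × 0.956319 × 0.958000 = 0.8843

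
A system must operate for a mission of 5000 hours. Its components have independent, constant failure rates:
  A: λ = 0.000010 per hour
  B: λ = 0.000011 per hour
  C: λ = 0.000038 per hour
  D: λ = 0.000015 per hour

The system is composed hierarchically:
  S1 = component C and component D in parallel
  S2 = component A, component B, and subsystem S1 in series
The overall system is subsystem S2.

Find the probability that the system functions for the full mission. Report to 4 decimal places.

0.8891

R(A) = exp(−0.000010 × 5000) = 0.951229
R(B) = exp(−0.000011 × 5000) = 0.946485
R(C) = exp(−0.000038 × 5000) = 0.826959
R(D) = exp(−0.000015 × 5000) = 0.927743
Parallel (C and D): 1 − (1 − 0.826959)(1 − 0.927743) = 0.987497
Series (A, B, and [0.987497]): 0.951229 × 0.946485 × 0.987497 = 0.8891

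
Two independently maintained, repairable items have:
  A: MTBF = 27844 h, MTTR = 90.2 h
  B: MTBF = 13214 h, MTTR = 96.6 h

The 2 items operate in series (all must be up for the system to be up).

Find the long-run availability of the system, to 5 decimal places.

A(A) = MTBF/(MTBF+MTTR) = 27844/(27844+90.2) = 0.996771
A(B) = MTBF/(MTBF+MTTR) = 13214/(13214+96.6) = 0.992743
Series availability: 0.996771 × 0.992743 = 0.98954

0.98954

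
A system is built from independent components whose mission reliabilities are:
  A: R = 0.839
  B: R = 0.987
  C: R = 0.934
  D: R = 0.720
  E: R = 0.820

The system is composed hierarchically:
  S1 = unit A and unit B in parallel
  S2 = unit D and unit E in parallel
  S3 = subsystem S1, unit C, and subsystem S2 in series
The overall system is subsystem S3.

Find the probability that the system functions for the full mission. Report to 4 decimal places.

Parallel (A and B): 1 − (1 − 0.839000)(1 − 0.987000) = 0.997907
Parallel (D and E): 1 − (1 − 0.720000)(1 − 0.820000) = 0.949600
Series ([0.997907], C, and [0.949600]): 0.997907 × 0.934000 × 0.949600 = 0.8851

0.8851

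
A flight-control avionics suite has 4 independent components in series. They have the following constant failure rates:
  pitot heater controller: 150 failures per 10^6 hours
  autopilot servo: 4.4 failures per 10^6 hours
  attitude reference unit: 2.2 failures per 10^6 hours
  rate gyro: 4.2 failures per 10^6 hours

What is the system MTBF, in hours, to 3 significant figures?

Series of exponential components: λ_sys = Σ λ_i
λ_sys = 0.00015 + 0.0000044 + 0.0000022 + 0.0000042 = 1.6080e-04 /h
MTBF = 1 / λ_sys = 6220 h

6220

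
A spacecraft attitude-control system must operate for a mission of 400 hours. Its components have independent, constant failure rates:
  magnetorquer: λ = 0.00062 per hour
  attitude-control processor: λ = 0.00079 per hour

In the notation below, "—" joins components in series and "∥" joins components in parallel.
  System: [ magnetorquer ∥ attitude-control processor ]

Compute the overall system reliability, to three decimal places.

R(magnetorquer) = exp(−0.00062 × 400) = 0.78036
R(attitude-control processor) = exp(−0.00079 × 400) = 0.72906
Parallel (magnetorquer and attitude-control processor): 1 − (1 − 0.78036)(1 − 0.72906) = 0.940

0.940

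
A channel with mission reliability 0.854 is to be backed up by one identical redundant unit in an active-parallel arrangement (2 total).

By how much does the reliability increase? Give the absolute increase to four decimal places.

0.1247

R_before = 0.854
R_after = 1 − (1 − 0.854)^2 = 0.9787
ΔR = 0.9787 − 0.854 = 0.1247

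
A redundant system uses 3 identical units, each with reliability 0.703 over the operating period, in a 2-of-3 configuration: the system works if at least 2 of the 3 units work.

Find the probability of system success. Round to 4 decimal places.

R = Σ_{i=2}^{3} C(3,i) p^i (1−p)^{3−i} with p = 0.703
C(3,2)·0.703^2·0.297^1 = 0.440340
C(3,3)·0.703^3·0.297^0 = 0.347429
Sum = 0.7878

0.7878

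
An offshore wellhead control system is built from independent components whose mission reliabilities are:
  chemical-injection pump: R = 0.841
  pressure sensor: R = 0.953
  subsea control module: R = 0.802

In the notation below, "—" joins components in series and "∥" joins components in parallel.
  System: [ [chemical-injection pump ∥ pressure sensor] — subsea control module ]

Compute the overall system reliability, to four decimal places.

0.7960

Parallel (chemical-injection pump and pressure sensor): 1 − (1 − 0.841000)(1 − 0.953000) = 0.992527
Series ([0.992527] and subsea control module): 0.992527 × 0.802000 = 0.7960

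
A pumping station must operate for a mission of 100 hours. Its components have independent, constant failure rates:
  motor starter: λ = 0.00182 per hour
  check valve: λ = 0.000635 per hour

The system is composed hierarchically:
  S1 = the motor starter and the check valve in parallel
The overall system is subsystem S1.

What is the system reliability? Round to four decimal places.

0.9898

R(motor starter) = exp(−0.00182 × 100) = 0.833601
R(check valve) = exp(−0.000635 × 100) = 0.938474
Parallel (motor starter and check valve): 1 − (1 − 0.833601)(1 − 0.938474) = 0.9898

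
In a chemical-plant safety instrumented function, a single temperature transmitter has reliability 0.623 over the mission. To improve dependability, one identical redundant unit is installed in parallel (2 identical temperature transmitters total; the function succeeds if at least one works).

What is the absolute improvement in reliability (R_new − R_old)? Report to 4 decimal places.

0.2349

R_before = 0.623
R_after = 1 − (1 − 0.623)^2 = 0.8579
ΔR = 0.8579 − 0.623 = 0.2349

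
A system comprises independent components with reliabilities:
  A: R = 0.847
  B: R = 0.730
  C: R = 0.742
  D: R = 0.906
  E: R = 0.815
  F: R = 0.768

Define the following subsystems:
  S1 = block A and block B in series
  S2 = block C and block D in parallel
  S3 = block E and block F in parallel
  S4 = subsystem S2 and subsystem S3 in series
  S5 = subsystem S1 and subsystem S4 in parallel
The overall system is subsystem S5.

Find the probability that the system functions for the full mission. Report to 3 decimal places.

Series (A and B): 0.84700 × 0.73000 = 0.61831
Parallel (C and D): 1 − (1 − 0.74200)(1 − 0.90600) = 0.97575
Parallel (E and F): 1 − (1 − 0.81500)(1 − 0.76800) = 0.95708
Series ([0.97575] and [0.95708]): 0.97575 × 0.95708 = 0.93387
Parallel ([0.61831] and [0.93387]): 1 − (1 − 0.61831)(1 − 0.93387) = 0.975

0.975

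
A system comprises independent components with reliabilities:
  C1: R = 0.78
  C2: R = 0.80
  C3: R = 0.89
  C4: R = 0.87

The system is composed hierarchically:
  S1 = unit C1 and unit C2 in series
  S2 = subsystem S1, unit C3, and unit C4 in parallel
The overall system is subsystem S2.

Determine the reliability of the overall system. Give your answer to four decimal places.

Series (C1 and C2): 0.780000 × 0.800000 = 0.624000
Parallel ([0.624000], C3, and C4): 1 − (1 − 0.624000)(1 − 0.890000)(1 − 0.870000) = 0.9946

0.9946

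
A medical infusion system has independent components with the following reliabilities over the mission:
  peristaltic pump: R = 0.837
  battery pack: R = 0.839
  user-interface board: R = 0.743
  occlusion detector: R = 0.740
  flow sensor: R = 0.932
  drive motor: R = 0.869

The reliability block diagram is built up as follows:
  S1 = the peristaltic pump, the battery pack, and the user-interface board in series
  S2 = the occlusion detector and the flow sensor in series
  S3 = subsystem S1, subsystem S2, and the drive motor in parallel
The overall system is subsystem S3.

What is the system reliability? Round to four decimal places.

Series (peristaltic pump, battery pack, and user-interface board): 0.837000 × 0.839000 × 0.743000 = 0.521767
Series (occlusion detector and flow sensor): 0.740000 × 0.932000 = 0.689680
Parallel ([0.521767], [0.689680], and drive motor): 1 − (1 − 0.521767)(1 − 0.689680)(1 − 0.869000) = 0.9806

0.9806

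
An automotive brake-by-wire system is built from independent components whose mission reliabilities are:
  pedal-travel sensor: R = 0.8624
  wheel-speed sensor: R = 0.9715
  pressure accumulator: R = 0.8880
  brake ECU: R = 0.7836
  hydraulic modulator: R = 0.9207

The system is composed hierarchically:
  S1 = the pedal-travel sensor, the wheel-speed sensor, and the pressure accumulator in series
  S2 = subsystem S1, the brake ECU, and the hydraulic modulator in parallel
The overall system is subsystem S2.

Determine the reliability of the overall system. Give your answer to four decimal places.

0.9956

Series (pedal-travel sensor, wheel-speed sensor, and pressure accumulator): 0.862400 × 0.971500 × 0.888000 = 0.743986
Parallel ([0.743986], brake ECU, and hydraulic modulator): 1 − (1 − 0.743986)(1 − 0.783600)(1 − 0.920700) = 0.9956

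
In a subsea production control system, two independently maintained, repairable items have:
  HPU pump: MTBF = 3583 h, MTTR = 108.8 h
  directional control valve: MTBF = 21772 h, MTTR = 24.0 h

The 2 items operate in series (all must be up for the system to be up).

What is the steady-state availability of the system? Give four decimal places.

A(HPU pump) = MTBF/(MTBF+MTTR) = 3583/(3583+108.8) = 0.970529
A(directional control valve) = MTBF/(MTBF+MTTR) = 21772/(21772+24.0) = 0.998899
Series availability: 0.970529 × 0.998899 = 0.9695

0.9695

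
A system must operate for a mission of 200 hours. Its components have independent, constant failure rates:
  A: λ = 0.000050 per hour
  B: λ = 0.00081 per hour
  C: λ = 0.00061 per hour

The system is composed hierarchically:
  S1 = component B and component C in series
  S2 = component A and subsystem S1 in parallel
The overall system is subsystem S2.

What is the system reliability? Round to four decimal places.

0.9975

R(A) = exp(−0.000050 × 200) = 0.990050
R(B) = exp(−0.00081 × 200) = 0.850441
R(C) = exp(−0.00061 × 200) = 0.885148
Series (B and C): 0.850441 × 0.885148 = 0.752766
Parallel (A and [0.752766]): 1 − (1 − 0.990050)(1 − 0.752766) = 0.9975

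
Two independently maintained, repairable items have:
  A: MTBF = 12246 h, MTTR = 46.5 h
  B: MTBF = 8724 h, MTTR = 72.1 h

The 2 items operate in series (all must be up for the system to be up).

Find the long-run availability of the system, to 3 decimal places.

0.988

A(A) = MTBF/(MTBF+MTTR) = 12246/(12246+46.5) = 0.996217
A(B) = MTBF/(MTBF+MTTR) = 8724/(8724+72.1) = 0.991803
Series availability: 0.996217 × 0.991803 = 0.988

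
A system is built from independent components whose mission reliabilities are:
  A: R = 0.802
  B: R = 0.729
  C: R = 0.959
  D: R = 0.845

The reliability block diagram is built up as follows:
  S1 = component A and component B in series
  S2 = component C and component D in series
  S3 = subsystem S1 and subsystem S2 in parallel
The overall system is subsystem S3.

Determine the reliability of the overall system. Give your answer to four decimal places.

Series (A and B): 0.802000 × 0.729000 = 0.584658
Series (C and D): 0.959000 × 0.845000 = 0.810355
Parallel ([0.584658] and [0.810355]): 1 − (1 − 0.584658)(1 − 0.810355) = 0.9212

0.9212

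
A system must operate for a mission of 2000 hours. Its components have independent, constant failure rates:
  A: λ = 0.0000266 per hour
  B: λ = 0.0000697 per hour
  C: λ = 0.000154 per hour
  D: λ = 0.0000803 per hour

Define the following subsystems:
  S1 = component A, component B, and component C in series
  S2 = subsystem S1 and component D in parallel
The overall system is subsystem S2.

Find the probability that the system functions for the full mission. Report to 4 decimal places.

R(A) = exp(−0.0000266 × 2000) = 0.948190
R(B) = exp(−0.0000697 × 2000) = 0.869880
R(C) = exp(−0.000154 × 2000) = 0.734915
R(D) = exp(−0.0000803 × 2000) = 0.851633
Series (A, B, and C): 0.948190 × 0.869880 × 0.734915 = 0.606166
Parallel ([0.606166] and D): 1 − (1 − 0.606166)(1 − 0.851633) = 0.9416

0.9416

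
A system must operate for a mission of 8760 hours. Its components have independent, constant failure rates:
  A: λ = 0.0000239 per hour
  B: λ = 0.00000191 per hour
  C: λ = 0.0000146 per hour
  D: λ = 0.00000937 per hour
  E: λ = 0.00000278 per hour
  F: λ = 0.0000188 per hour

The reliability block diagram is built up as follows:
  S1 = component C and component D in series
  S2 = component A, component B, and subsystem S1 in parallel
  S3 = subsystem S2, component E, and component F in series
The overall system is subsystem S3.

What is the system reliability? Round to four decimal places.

R(A) = exp(−0.0000239 × 8760) = 0.811100
R(B) = exp(−0.00000191 × 8760) = 0.983408
R(C) = exp(−0.0000146 × 8760) = 0.879945
R(D) = exp(−0.00000937 × 8760) = 0.921197
R(E) = exp(−0.00000278 × 8760) = 0.975941
R(F) = exp(−0.0000188 × 8760) = 0.848158
Series (C and D): 0.879945 × 0.921197 = 0.810603
Parallel (A, B, and [0.810603]): 1 − (1 − 0.811100)(1 − 0.983408)(1 − 0.810603) = 0.999406
Series ([0.999406], E, and F): 0.999406 × 0.975941 × 0.848158 = 0.8273

0.8273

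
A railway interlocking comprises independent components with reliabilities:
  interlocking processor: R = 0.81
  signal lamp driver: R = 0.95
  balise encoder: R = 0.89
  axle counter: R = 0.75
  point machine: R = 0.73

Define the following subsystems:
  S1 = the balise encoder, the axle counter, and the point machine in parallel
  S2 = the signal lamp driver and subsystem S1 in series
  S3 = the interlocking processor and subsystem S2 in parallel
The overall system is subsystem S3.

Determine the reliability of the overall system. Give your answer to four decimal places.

Parallel (balise encoder, axle counter, and point machine): 1 − (1 − 0.890000)(1 − 0.750000)(1 − 0.730000) = 0.992575
Series (signal lamp driver and [0.992575]): 0.950000 × 0.992575 = 0.942946
Parallel (interlocking processor and [0.942946]): 1 − (1 − 0.810000)(1 − 0.942946) = 0.9892

0.9892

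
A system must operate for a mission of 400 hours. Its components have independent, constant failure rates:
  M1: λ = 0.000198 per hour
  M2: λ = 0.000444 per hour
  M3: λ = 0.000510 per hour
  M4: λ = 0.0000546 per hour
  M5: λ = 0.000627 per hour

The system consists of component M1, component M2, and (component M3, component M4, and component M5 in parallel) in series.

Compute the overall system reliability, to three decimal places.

R(M1) = exp(−0.000198 × 400) = 0.92386
R(M2) = exp(−0.000444 × 400) = 0.83728
R(M3) = exp(−0.000510 × 400) = 0.81546
R(M4) = exp(−0.0000546 × 400) = 0.97840
R(M5) = exp(−0.000627 × 400) = 0.77818
Parallel (M3, M4, and M5): 1 − (1 − 0.81546)(1 − 0.97840)(1 − 0.77818) = 0.99912
Series (M1, M2, and [0.99912]): 0.92386 × 0.83728 × 0.99912 = 0.773

0.773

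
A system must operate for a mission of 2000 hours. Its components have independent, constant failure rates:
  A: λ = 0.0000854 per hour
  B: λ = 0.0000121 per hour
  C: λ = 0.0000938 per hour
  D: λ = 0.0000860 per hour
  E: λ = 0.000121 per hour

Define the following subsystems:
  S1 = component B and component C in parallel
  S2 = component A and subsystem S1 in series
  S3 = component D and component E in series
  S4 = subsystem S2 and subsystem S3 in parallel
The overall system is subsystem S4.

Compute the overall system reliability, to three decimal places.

R(A) = exp(−0.0000854 × 2000) = 0.84299
R(B) = exp(−0.0000121 × 2000) = 0.97609
R(C) = exp(−0.0000938 × 2000) = 0.82895
R(D) = exp(−0.0000860 × 2000) = 0.84198
R(E) = exp(−0.000121 × 2000) = 0.78506
Parallel (B and C): 1 − (1 − 0.97609)(1 − 0.82895) = 0.99591
Series (A and [0.99591]): 0.84299 × 0.99591 = 0.83954
Series (D and E): 0.84198 × 0.78506 = 0.66100
Parallel ([0.83954] and [0.66100]): 1 − (1 − 0.83954)(1 − 0.66100) = 0.946

0.946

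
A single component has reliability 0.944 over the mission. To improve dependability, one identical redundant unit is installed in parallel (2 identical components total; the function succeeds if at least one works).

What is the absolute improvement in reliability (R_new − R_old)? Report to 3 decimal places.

0.053

R_before = 0.944
R_after = 1 − (1 − 0.944)^2 = 0.997
ΔR = 0.997 − 0.944 = 0.053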